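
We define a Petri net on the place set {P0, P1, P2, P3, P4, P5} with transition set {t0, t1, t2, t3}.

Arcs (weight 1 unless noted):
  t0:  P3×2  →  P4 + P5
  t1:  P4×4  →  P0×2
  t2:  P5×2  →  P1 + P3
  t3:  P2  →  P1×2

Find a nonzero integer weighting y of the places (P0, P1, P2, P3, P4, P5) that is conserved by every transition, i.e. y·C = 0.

Incidence matrix C (rows=places, cols=transitions):
       t0   t1   t2   t3
   P0   0    2    0    0
   P1   0    0    1    2
   P2   0    0    0   -1
   P3  -2    0    1    0
   P4   1   -4    0    0
   P5   1    0   -2    0

Candidate y = [4, -1, -2, 1, 2, 0]; check y·C column-wise:
  col t0: 4·0 + -1·0 + -2·0 + 1·-2 + 2·1 + 0·1 = 0
  col t1: 4·2 + -1·0 + -2·0 + 1·0 + 2·-4 = 0
  col t2: 4·0 + -1·1 + -2·0 + 1·1 + 2·0 + 0·-2 = 0
  col t3: 4·0 + -1·2 + -2·-1 + 1·0 + 2·0 = 0

y = (P0:4, P1:-1, P2:-2, P3:1, P4:2, P5:0)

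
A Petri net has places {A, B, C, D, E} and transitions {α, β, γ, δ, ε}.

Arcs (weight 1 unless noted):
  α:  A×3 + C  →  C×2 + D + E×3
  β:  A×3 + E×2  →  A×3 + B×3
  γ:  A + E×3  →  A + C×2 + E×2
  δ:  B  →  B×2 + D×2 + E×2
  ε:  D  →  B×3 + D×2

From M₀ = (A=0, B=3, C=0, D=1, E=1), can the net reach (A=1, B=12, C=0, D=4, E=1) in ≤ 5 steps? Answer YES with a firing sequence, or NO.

depth 0: 1 marking
depth 1: 3 markings reached so far
depth 2: 6 markings reached so far
depth 3: 10 markings reached so far
depth 4: 15 markings reached so far
depth 5: 21 markings reached so far
target is not among the 21 markings reachable within 5 steps

NO — not reachable within 5 firings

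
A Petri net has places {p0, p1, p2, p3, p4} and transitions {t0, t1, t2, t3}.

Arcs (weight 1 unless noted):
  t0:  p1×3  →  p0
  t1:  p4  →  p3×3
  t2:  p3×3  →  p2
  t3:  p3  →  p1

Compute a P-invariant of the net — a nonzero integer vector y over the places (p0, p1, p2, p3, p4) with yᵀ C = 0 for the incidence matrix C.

y = (p0:3, p1:1, p2:3, p3:1, p4:3)

Incidence matrix C (rows=places, cols=transitions):
       t0   t1   t2   t3
   p0   1    0    0    0
   p1  -3    0    0    1
   p2   0    0    1    0
   p3   0    3   -3   -1
   p4   0   -1    0    0

Candidate y = [3, 1, 3, 1, 3]; check y·C column-wise:
  col t0: 3·1 + 1·-3 + 3·0 + 1·0 + 3·0 = 0
  col t1: 3·0 + 1·0 + 3·0 + 1·3 + 3·-1 = 0
  col t2: 3·0 + 1·0 + 3·1 + 1·-3 + 3·0 = 0
  col t3: 3·0 + 1·1 + 3·0 + 1·-1 + 3·0 = 0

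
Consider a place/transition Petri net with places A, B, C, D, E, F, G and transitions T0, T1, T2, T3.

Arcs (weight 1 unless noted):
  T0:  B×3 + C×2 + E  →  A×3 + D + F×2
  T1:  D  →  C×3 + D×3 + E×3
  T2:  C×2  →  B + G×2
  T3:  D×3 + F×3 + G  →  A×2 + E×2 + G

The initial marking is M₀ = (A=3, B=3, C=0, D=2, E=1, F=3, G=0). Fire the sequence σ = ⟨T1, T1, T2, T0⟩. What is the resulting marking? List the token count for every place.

(A=6, B=1, C=2, D=7, E=6, F=5, G=2)

step 1: fire T1:  (A=3, B=3, C=0, D=2, E=1, F=3, G=0) → (A=3, B=3, C=3, D=4, E=4, F=3, G=0)
step 2: fire T1:  (A=3, B=3, C=3, D=4, E=4, F=3, G=0) → (A=3, B=3, C=6, D=6, E=7, F=3, G=0)
step 3: fire T2:  (A=3, B=3, C=6, D=6, E=7, F=3, G=0) → (A=3, B=4, C=4, D=6, E=7, F=3, G=2)
step 4: fire T0:  (A=3, B=4, C=4, D=6, E=7, F=3, G=2) → (A=6, B=1, C=2, D=7, E=6, F=5, G=2)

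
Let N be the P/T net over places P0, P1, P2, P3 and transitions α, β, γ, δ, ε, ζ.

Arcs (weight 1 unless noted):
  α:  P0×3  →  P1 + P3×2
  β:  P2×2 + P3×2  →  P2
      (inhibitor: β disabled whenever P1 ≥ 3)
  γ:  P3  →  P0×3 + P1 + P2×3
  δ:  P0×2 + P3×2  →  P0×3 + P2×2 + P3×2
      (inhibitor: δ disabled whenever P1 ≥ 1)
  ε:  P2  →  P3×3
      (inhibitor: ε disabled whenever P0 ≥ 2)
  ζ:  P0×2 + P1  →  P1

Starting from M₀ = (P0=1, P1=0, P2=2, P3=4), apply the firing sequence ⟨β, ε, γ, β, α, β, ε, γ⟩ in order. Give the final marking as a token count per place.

(P0=4, P1=3, P2=3, P3=4)

step 1: fire β:  (P0=1, P1=0, P2=2, P3=4) → (P0=1, P1=0, P2=1, P3=2)
step 2: fire ε:  (P0=1, P1=0, P2=1, P3=2) → (P0=1, P1=0, P2=0, P3=5)
step 3: fire γ:  (P0=1, P1=0, P2=0, P3=5) → (P0=4, P1=1, P2=3, P3=4)
step 4: fire β:  (P0=4, P1=1, P2=3, P3=4) → (P0=4, P1=1, P2=2, P3=2)
step 5: fire α:  (P0=4, P1=1, P2=2, P3=2) → (P0=1, P1=2, P2=2, P3=4)
step 6: fire β:  (P0=1, P1=2, P2=2, P3=4) → (P0=1, P1=2, P2=1, P3=2)
step 7: fire ε:  (P0=1, P1=2, P2=1, P3=2) → (P0=1, P1=2, P2=0, P3=5)
step 8: fire γ:  (P0=1, P1=2, P2=0, P3=5) → (P0=4, P1=3, P2=3, P3=4)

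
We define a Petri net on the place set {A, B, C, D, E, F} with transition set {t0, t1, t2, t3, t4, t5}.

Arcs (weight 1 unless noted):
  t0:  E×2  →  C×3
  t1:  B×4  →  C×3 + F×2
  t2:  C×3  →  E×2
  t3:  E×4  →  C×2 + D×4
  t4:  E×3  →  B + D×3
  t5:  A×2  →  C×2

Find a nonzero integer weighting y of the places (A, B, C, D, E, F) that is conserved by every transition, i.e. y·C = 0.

Incidence matrix C (rows=places, cols=transitions):
       t0   t1   t2   t3   t4   t5
    A   0    0    0    0    0   -2
    B   0   -4    0    0    1    0
    C   3    3   -3    2    0    2
    D   0    0    0    4    3    0
    E  -2    0    2   -4   -3    0
    F   0    2    0    0    0    0

Candidate y = [2, 3, 2, 2, 3, 3]; check y·C column-wise:
  col t0: 2·0 + 3·0 + 2·3 + 2·0 + 3·-2 + 3·0 = 0
  col t1: 2·0 + 3·-4 + 2·3 + 2·0 + 3·0 + 3·2 = 0
  col t2: 2·0 + 3·0 + 2·-3 + 2·0 + 3·2 + 3·0 = 0
  col t3: 2·0 + 3·0 + 2·2 + 2·4 + 3·-4 + 3·0 = 0
  col t4: 2·0 + 3·1 + 2·0 + 2·3 + 3·-3 + 3·0 = 0
  col t5: 2·-2 + 3·0 + 2·2 + 2·0 + 3·0 + 3·0 = 0

y = (A:2, B:3, C:2, D:2, E:3, F:3)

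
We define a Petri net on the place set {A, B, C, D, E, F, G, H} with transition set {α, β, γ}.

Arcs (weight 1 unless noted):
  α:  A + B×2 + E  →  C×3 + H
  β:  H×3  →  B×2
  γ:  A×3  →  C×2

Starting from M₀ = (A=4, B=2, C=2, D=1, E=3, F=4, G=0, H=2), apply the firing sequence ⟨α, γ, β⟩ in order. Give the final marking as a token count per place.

(A=0, B=2, C=7, D=1, E=2, F=4, G=0, H=0)

step 1: fire α:  (A=4, B=2, C=2, D=1, E=3, F=4, G=0, H=2) → (A=3, B=0, C=5, D=1, E=2, F=4, G=0, H=3)
step 2: fire γ:  (A=3, B=0, C=5, D=1, E=2, F=4, G=0, H=3) → (A=0, B=0, C=7, D=1, E=2, F=4, G=0, H=3)
step 3: fire β:  (A=0, B=0, C=7, D=1, E=2, F=4, G=0, H=3) → (A=0, B=2, C=7, D=1, E=2, F=4, G=0, H=0)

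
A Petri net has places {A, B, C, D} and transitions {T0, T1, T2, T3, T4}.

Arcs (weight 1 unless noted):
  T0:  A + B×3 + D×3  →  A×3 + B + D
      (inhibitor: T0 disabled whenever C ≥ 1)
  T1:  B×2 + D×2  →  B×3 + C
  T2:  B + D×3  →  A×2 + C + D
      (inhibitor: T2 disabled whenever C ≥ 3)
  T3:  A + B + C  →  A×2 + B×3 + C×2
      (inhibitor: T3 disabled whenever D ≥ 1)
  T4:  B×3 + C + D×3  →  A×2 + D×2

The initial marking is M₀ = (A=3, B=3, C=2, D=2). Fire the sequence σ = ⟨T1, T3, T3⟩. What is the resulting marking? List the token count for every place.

(A=5, B=8, C=5, D=0)

step 1: fire T1:  (A=3, B=3, C=2, D=2) → (A=3, B=4, C=3, D=0)
step 2: fire T3:  (A=3, B=4, C=3, D=0) → (A=4, B=6, C=4, D=0)
step 3: fire T3:  (A=4, B=6, C=4, D=0) → (A=5, B=8, C=5, D=0)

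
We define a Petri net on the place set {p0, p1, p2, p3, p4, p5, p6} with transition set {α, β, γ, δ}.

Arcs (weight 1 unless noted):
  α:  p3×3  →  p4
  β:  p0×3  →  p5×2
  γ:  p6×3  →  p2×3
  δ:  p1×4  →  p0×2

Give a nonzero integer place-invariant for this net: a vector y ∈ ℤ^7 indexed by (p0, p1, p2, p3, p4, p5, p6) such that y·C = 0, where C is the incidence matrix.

y = (p0:0, p1:0, p2:0, p3:1, p4:3, p5:0, p6:0)

Incidence matrix C (rows=places, cols=transitions):
        α    β    γ    δ
   p0   0   -3    0    2
   p1   0    0    0   -4
   p2   0    0    3    0
   p3  -3    0    0    0
   p4   1    0    0    0
   p5   0    2    0    0
   p6   0    0   -3    0

Candidate y = [0, 0, 0, 1, 3, 0, 0]; check y·C column-wise:
  col α: 1·-3 + 3·1 = 0
  col β: 0·-3 + 1·0 + 3·0 + 0·2 = 0
  col γ: 0·3 + 1·0 + 3·0 + 0·-3 = 0
  col δ: 0·2 + 0·-4 + 1·0 + 3·0 = 0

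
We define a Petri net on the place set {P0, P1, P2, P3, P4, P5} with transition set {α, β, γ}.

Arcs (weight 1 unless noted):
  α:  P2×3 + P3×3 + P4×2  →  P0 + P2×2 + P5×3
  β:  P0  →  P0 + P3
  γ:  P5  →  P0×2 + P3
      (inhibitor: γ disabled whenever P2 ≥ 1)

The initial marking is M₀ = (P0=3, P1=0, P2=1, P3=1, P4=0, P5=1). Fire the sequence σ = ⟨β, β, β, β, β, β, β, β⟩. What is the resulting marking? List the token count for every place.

(P0=3, P1=0, P2=1, P3=9, P4=0, P5=1)

step 1: fire β:  (P0=3, P1=0, P2=1, P3=1, P4=0, P5=1) → (P0=3, P1=0, P2=1, P3=2, P4=0, P5=1)
step 2: fire β:  (P0=3, P1=0, P2=1, P3=2, P4=0, P5=1) → (P0=3, P1=0, P2=1, P3=3, P4=0, P5=1)
step 3: fire β:  (P0=3, P1=0, P2=1, P3=3, P4=0, P5=1) → (P0=3, P1=0, P2=1, P3=4, P4=0, P5=1)
step 4: fire β:  (P0=3, P1=0, P2=1, P3=4, P4=0, P5=1) → (P0=3, P1=0, P2=1, P3=5, P4=0, P5=1)
step 5: fire β:  (P0=3, P1=0, P2=1, P3=5, P4=0, P5=1) → (P0=3, P1=0, P2=1, P3=6, P4=0, P5=1)
step 6: fire β:  (P0=3, P1=0, P2=1, P3=6, P4=0, P5=1) → (P0=3, P1=0, P2=1, P3=7, P4=0, P5=1)
step 7: fire β:  (P0=3, P1=0, P2=1, P3=7, P4=0, P5=1) → (P0=3, P1=0, P2=1, P3=8, P4=0, P5=1)
step 8: fire β:  (P0=3, P1=0, P2=1, P3=8, P4=0, P5=1) → (P0=3, P1=0, P2=1, P3=9, P4=0, P5=1)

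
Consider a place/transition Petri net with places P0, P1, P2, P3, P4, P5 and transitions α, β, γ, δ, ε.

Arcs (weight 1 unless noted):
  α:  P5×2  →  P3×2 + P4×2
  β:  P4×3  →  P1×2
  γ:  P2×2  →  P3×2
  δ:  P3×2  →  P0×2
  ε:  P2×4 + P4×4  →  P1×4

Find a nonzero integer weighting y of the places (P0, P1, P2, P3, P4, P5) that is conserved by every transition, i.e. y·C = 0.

Incidence matrix C (rows=places, cols=transitions):
        α    β    γ    δ    ε
   P0   0    0    0    2    0
   P1   0    2    0    0    4
   P2   0    0   -2    0   -4
   P3   2    0    2   -2    0
   P4   2   -3    0    0   -4
   P5  -2    0    0    0    0

Candidate y = [1, 3, 1, 1, 2, 3]; check y·C column-wise:
  col α: 1·0 + 3·0 + 1·0 + 1·2 + 2·2 + 3·-2 = 0
  col β: 1·0 + 3·2 + 1·0 + 1·0 + 2·-3 + 3·0 = 0
  col γ: 1·0 + 3·0 + 1·-2 + 1·2 + 2·0 + 3·0 = 0
  col δ: 1·2 + 3·0 + 1·0 + 1·-2 + 2·0 + 3·0 = 0
  col ε: 1·0 + 3·4 + 1·-4 + 1·0 + 2·-4 + 3·0 = 0

y = (P0:1, P1:3, P2:1, P3:1, P4:2, P5:3)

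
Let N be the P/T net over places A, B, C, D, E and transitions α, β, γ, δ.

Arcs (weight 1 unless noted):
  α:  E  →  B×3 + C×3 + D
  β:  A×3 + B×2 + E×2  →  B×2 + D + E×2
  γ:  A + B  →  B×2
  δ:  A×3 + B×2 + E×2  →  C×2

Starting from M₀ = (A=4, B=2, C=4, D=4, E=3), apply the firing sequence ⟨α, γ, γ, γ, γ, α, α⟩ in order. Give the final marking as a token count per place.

step 1: fire α:  (A=4, B=2, C=4, D=4, E=3) → (A=4, B=5, C=7, D=5, E=2)
step 2: fire γ:  (A=4, B=5, C=7, D=5, E=2) → (A=3, B=6, C=7, D=5, E=2)
step 3: fire γ:  (A=3, B=6, C=7, D=5, E=2) → (A=2, B=7, C=7, D=5, E=2)
step 4: fire γ:  (A=2, B=7, C=7, D=5, E=2) → (A=1, B=8, C=7, D=5, E=2)
step 5: fire γ:  (A=1, B=8, C=7, D=5, E=2) → (A=0, B=9, C=7, D=5, E=2)
step 6: fire α:  (A=0, B=9, C=7, D=5, E=2) → (A=0, B=12, C=10, D=6, E=1)
step 7: fire α:  (A=0, B=12, C=10, D=6, E=1) → (A=0, B=15, C=13, D=7, E=0)

(A=0, B=15, C=13, D=7, E=0)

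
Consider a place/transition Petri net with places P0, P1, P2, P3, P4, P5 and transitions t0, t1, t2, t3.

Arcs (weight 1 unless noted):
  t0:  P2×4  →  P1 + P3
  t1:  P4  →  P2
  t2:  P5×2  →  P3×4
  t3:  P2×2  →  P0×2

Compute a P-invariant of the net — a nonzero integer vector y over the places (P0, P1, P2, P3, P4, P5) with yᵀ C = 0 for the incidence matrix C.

y = (P0:1, P1:4, P2:1, P3:0, P4:1, P5:0)

Incidence matrix C (rows=places, cols=transitions):
       t0   t1   t2   t3
   P0   0    0    0    2
   P1   1    0    0    0
   P2  -4    1    0   -2
   P3   1    0    4    0
   P4   0   -1    0    0
   P5   0    0   -2    0

Candidate y = [1, 4, 1, 0, 1, 0]; check y·C column-wise:
  col t0: 1·0 + 4·1 + 1·-4 + 0·1 + 1·0 = 0
  col t1: 1·0 + 4·0 + 1·1 + 1·-1 = 0
  col t2: 1·0 + 4·0 + 1·0 + 0·4 + 1·0 + 0·-2 = 0
  col t3: 1·2 + 4·0 + 1·-2 + 1·0 = 0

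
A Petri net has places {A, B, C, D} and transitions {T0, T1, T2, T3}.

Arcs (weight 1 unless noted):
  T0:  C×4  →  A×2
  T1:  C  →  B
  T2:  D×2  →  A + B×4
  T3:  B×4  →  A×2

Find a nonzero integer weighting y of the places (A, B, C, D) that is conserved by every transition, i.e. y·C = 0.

y = (A:2, B:1, C:1, D:3)

Incidence matrix C (rows=places, cols=transitions):
       T0   T1   T2   T3
    A   2    0    1    2
    B   0    1    4   -4
    C  -4   -1    0    0
    D   0    0   -2    0

Candidate y = [2, 1, 1, 3]; check y·C column-wise:
  col T0: 2·2 + 1·0 + 1·-4 + 3·0 = 0
  col T1: 2·0 + 1·1 + 1·-1 + 3·0 = 0
  col T2: 2·1 + 1·4 + 1·0 + 3·-2 = 0
  col T3: 2·2 + 1·-4 + 1·0 + 3·0 = 0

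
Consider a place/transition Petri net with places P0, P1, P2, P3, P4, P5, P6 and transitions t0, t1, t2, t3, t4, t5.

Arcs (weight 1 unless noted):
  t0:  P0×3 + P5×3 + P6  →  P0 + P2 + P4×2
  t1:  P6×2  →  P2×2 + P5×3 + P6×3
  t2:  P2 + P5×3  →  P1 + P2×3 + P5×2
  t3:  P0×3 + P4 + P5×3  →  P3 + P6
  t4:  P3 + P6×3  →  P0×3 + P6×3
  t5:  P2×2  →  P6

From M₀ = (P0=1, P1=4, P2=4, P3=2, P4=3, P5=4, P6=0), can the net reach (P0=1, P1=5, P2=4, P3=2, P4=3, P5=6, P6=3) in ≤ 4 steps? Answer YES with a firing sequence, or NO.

step 1: fire t2:  (P0=1, P1=4, P2=4, P3=2, P4=3, P5=4, P6=0) → (P0=1, P1=5, P2=6, P3=2, P4=3, P5=3, P6=0)
step 2: fire t5:  (P0=1, P1=5, P2=6, P3=2, P4=3, P5=3, P6=0) → (P0=1, P1=5, P2=4, P3=2, P4=3, P5=3, P6=1)
step 3: fire t5:  (P0=1, P1=5, P2=4, P3=2, P4=3, P5=3, P6=1) → (P0=1, P1=5, P2=2, P3=2, P4=3, P5=3, P6=2)
step 4: fire t1:  (P0=1, P1=5, P2=2, P3=2, P4=3, P5=3, P6=2) → (P0=1, P1=5, P2=4, P3=2, P4=3, P5=6, P6=3)

YES — reachable via ⟨t2, t5, t5, t1⟩ (4 firings)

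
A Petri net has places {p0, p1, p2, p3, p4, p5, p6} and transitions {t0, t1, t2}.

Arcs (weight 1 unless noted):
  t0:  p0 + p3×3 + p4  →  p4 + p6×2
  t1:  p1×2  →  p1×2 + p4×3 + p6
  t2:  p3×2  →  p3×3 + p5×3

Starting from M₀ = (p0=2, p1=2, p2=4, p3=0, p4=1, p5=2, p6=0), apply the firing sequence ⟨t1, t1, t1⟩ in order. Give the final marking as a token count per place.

step 1: fire t1:  (p0=2, p1=2, p2=4, p3=0, p4=1, p5=2, p6=0) → (p0=2, p1=2, p2=4, p3=0, p4=4, p5=2, p6=1)
step 2: fire t1:  (p0=2, p1=2, p2=4, p3=0, p4=4, p5=2, p6=1) → (p0=2, p1=2, p2=4, p3=0, p4=7, p5=2, p6=2)
step 3: fire t1:  (p0=2, p1=2, p2=4, p3=0, p4=7, p5=2, p6=2) → (p0=2, p1=2, p2=4, p3=0, p4=10, p5=2, p6=3)

(p0=2, p1=2, p2=4, p3=0, p4=10, p5=2, p6=3)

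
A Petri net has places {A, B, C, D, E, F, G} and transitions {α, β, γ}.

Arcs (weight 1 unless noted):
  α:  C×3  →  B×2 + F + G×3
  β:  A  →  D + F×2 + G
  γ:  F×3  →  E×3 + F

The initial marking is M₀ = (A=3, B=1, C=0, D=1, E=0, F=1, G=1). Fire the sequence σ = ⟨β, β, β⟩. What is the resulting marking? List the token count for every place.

(A=0, B=1, C=0, D=4, E=0, F=7, G=4)

step 1: fire β:  (A=3, B=1, C=0, D=1, E=0, F=1, G=1) → (A=2, B=1, C=0, D=2, E=0, F=3, G=2)
step 2: fire β:  (A=2, B=1, C=0, D=2, E=0, F=3, G=2) → (A=1, B=1, C=0, D=3, E=0, F=5, G=3)
step 3: fire β:  (A=1, B=1, C=0, D=3, E=0, F=5, G=3) → (A=0, B=1, C=0, D=4, E=0, F=7, G=4)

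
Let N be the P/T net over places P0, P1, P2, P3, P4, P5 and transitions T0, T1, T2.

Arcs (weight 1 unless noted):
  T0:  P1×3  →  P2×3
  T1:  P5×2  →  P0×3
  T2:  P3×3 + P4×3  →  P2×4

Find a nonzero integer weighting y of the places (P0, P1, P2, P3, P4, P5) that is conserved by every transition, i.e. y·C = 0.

Incidence matrix C (rows=places, cols=transitions):
       T0   T1   T2
   P0   0    3    0
   P1  -3    0    0
   P2   3    0    4
   P3   0    0   -3
   P4   0    0   -3
   P5   0   -2    0

Candidate y = [0, 3, 3, 4, 0, 0]; check y·C column-wise:
  col T0: 3·-3 + 3·3 + 4·0 = 0
  col T1: 0·3 + 3·0 + 3·0 + 4·0 + 0·-2 = 0
  col T2: 3·0 + 3·4 + 4·-3 + 0·-3 = 0

y = (P0:0, P1:3, P2:3, P3:4, P4:0, P5:0)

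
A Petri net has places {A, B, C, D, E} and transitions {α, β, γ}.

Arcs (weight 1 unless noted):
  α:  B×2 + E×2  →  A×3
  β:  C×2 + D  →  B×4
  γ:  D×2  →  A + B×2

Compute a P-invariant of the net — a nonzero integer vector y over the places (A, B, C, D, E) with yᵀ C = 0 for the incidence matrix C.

y = (A:2, B:3, C:4, D:4, E:0)

Incidence matrix C (rows=places, cols=transitions):
        α    β    γ
    A   3    0    1
    B  -2    4    2
    C   0   -2    0
    D   0   -1   -2
    E  -2    0    0

Candidate y = [2, 3, 4, 4, 0]; check y·C column-wise:
  col α: 2·3 + 3·-2 + 4·0 + 4·0 + 0·-2 = 0
  col β: 2·0 + 3·4 + 4·-2 + 4·-1 = 0
  col γ: 2·1 + 3·2 + 4·0 + 4·-2 = 0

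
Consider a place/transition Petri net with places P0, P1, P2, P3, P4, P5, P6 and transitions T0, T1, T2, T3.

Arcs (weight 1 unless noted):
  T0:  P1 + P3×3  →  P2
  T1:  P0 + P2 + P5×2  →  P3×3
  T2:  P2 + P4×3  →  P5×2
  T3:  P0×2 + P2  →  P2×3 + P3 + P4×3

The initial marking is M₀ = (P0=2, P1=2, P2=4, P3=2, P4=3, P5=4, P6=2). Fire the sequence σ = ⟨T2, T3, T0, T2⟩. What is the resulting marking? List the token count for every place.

(P0=0, P1=1, P2=5, P3=0, P4=0, P5=8, P6=2)

step 1: fire T2:  (P0=2, P1=2, P2=4, P3=2, P4=3, P5=4, P6=2) → (P0=2, P1=2, P2=3, P3=2, P4=0, P5=6, P6=2)
step 2: fire T3:  (P0=2, P1=2, P2=3, P3=2, P4=0, P5=6, P6=2) → (P0=0, P1=2, P2=5, P3=3, P4=3, P5=6, P6=2)
step 3: fire T0:  (P0=0, P1=2, P2=5, P3=3, P4=3, P5=6, P6=2) → (P0=0, P1=1, P2=6, P3=0, P4=3, P5=6, P6=2)
step 4: fire T2:  (P0=0, P1=1, P2=6, P3=0, P4=3, P5=6, P6=2) → (P0=0, P1=1, P2=5, P3=0, P4=0, P5=8, P6=2)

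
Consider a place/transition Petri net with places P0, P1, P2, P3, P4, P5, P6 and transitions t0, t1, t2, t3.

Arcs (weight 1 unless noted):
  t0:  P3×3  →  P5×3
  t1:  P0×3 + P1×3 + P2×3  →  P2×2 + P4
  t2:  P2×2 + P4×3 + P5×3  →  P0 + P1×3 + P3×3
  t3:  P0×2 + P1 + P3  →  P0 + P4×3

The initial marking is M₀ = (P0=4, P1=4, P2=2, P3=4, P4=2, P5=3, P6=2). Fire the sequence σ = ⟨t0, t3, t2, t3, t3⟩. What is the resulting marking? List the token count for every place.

step 1: fire t0:  (P0=4, P1=4, P2=2, P3=4, P4=2, P5=3, P6=2) → (P0=4, P1=4, P2=2, P3=1, P4=2, P5=6, P6=2)
step 2: fire t3:  (P0=4, P1=4, P2=2, P3=1, P4=2, P5=6, P6=2) → (P0=3, P1=3, P2=2, P3=0, P4=5, P5=6, P6=2)
step 3: fire t2:  (P0=3, P1=3, P2=2, P3=0, P4=5, P5=6, P6=2) → (P0=4, P1=6, P2=0, P3=3, P4=2, P5=3, P6=2)
step 4: fire t3:  (P0=4, P1=6, P2=0, P3=3, P4=2, P5=3, P6=2) → (P0=3, P1=5, P2=0, P3=2, P4=5, P5=3, P6=2)
step 5: fire t3:  (P0=3, P1=5, P2=0, P3=2, P4=5, P5=3, P6=2) → (P0=2, P1=4, P2=0, P3=1, P4=8, P5=3, P6=2)

(P0=2, P1=4, P2=0, P3=1, P4=8, P5=3, P6=2)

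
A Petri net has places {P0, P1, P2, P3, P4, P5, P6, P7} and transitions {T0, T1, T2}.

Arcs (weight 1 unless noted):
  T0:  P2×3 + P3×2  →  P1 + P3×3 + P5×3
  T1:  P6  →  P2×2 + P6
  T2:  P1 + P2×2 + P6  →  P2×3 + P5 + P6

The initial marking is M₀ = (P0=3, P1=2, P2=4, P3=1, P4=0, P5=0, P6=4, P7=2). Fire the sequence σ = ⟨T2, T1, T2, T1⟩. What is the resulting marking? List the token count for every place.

step 1: fire T2:  (P0=3, P1=2, P2=4, P3=1, P4=0, P5=0, P6=4, P7=2) → (P0=3, P1=1, P2=5, P3=1, P4=0, P5=1, P6=4, P7=2)
step 2: fire T1:  (P0=3, P1=1, P2=5, P3=1, P4=0, P5=1, P6=4, P7=2) → (P0=3, P1=1, P2=7, P3=1, P4=0, P5=1, P6=4, P7=2)
step 3: fire T2:  (P0=3, P1=1, P2=7, P3=1, P4=0, P5=1, P6=4, P7=2) → (P0=3, P1=0, P2=8, P3=1, P4=0, P5=2, P6=4, P7=2)
step 4: fire T1:  (P0=3, P1=0, P2=8, P3=1, P4=0, P5=2, P6=4, P7=2) → (P0=3, P1=0, P2=10, P3=1, P4=0, P5=2, P6=4, P7=2)

(P0=3, P1=0, P2=10, P3=1, P4=0, P5=2, P6=4, P7=2)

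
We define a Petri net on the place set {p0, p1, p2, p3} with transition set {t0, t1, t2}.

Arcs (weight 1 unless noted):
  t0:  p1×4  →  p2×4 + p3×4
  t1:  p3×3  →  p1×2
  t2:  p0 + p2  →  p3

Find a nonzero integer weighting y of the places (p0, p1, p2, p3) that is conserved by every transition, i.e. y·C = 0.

y = (p0:1, p1:3, p2:1, p3:2)

Incidence matrix C (rows=places, cols=transitions):
       t0   t1   t2
   p0   0    0   -1
   p1  -4    2    0
   p2   4    0   -1
   p3   4   -3    1

Candidate y = [1, 3, 1, 2]; check y·C column-wise:
  col t0: 1·0 + 3·-4 + 1·4 + 2·4 = 0
  col t1: 1·0 + 3·2 + 1·0 + 2·-3 = 0
  col t2: 1·-1 + 3·0 + 1·-1 + 2·1 = 0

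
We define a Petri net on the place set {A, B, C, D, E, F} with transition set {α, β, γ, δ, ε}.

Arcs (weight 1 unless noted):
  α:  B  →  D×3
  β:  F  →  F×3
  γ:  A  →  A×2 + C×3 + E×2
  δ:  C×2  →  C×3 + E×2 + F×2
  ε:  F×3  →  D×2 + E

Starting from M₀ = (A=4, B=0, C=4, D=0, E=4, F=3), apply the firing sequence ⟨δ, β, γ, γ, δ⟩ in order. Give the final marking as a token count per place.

step 1: fire δ:  (A=4, B=0, C=4, D=0, E=4, F=3) → (A=4, B=0, C=5, D=0, E=6, F=5)
step 2: fire β:  (A=4, B=0, C=5, D=0, E=6, F=5) → (A=4, B=0, C=5, D=0, E=6, F=7)
step 3: fire γ:  (A=4, B=0, C=5, D=0, E=6, F=7) → (A=5, B=0, C=8, D=0, E=8, F=7)
step 4: fire γ:  (A=5, B=0, C=8, D=0, E=8, F=7) → (A=6, B=0, C=11, D=0, E=10, F=7)
step 5: fire δ:  (A=6, B=0, C=11, D=0, E=10, F=7) → (A=6, B=0, C=12, D=0, E=12, F=9)

(A=6, B=0, C=12, D=0, E=12, F=9)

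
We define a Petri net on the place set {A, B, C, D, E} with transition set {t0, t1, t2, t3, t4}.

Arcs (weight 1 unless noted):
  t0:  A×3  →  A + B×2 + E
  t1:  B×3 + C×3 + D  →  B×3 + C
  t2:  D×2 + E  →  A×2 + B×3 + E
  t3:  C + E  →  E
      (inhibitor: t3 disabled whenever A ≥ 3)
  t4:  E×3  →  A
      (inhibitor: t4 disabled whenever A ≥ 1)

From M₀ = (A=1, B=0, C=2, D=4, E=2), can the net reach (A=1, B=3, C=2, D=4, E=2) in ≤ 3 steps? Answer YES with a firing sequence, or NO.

depth 0: 1 marking
depth 1: 3 markings reached so far
depth 2: 7 markings reached so far
depth 3: 11 markings reached so far
target is not among the 11 markings reachable within 3 steps

NO — not reachable within 3 firings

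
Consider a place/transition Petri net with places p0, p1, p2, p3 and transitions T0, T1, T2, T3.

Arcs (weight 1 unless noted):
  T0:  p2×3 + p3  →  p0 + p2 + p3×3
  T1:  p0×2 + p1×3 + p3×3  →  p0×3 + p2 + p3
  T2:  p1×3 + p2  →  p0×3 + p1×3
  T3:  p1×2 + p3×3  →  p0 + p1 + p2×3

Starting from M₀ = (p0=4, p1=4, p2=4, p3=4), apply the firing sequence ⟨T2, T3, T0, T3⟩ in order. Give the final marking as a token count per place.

(p0=10, p1=2, p2=7, p3=0)

step 1: fire T2:  (p0=4, p1=4, p2=4, p3=4) → (p0=7, p1=4, p2=3, p3=4)
step 2: fire T3:  (p0=7, p1=4, p2=3, p3=4) → (p0=8, p1=3, p2=6, p3=1)
step 3: fire T0:  (p0=8, p1=3, p2=6, p3=1) → (p0=9, p1=3, p2=4, p3=3)
step 4: fire T3:  (p0=9, p1=3, p2=4, p3=3) → (p0=10, p1=2, p2=7, p3=0)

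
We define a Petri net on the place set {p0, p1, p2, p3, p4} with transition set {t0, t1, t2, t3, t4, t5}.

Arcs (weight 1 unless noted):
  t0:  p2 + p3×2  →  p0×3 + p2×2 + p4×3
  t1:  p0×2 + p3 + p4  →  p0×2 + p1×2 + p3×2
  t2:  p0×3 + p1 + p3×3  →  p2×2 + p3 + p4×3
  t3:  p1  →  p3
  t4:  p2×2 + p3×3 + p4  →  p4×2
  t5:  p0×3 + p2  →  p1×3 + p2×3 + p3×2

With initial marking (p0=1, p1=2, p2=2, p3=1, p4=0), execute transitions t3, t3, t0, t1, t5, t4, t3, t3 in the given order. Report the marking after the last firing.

step 1: fire t3:  (p0=1, p1=2, p2=2, p3=1, p4=0) → (p0=1, p1=1, p2=2, p3=2, p4=0)
step 2: fire t3:  (p0=1, p1=1, p2=2, p3=2, p4=0) → (p0=1, p1=0, p2=2, p3=3, p4=0)
step 3: fire t0:  (p0=1, p1=0, p2=2, p3=3, p4=0) → (p0=4, p1=0, p2=3, p3=1, p4=3)
step 4: fire t1:  (p0=4, p1=0, p2=3, p3=1, p4=3) → (p0=4, p1=2, p2=3, p3=2, p4=2)
step 5: fire t5:  (p0=4, p1=2, p2=3, p3=2, p4=2) → (p0=1, p1=5, p2=5, p3=4, p4=2)
step 6: fire t4:  (p0=1, p1=5, p2=5, p3=4, p4=2) → (p0=1, p1=5, p2=3, p3=1, p4=3)
step 7: fire t3:  (p0=1, p1=5, p2=3, p3=1, p4=3) → (p0=1, p1=4, p2=3, p3=2, p4=3)
step 8: fire t3:  (p0=1, p1=4, p2=3, p3=2, p4=3) → (p0=1, p1=3, p2=3, p3=3, p4=3)

(p0=1, p1=3, p2=3, p3=3, p4=3)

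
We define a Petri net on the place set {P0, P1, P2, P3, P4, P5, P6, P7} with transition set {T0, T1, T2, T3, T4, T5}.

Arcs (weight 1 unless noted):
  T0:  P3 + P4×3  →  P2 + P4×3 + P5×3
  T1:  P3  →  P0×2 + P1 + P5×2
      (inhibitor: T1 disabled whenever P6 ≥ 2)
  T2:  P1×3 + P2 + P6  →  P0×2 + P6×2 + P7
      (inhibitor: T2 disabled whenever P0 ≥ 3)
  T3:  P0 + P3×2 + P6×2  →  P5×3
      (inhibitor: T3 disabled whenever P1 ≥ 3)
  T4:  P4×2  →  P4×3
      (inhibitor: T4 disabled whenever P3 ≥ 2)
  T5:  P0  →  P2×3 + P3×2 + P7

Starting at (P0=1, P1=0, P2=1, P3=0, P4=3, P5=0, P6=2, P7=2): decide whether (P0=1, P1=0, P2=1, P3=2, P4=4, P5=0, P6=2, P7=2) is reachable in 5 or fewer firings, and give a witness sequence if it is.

NO — not reachable within 5 firings

depth 0: 1 marking
depth 1: 3 markings reached so far
depth 2: 6 markings reached so far
depth 3: 10 markings reached so far
depth 4: 14 markings reached so far
depth 5: 18 markings reached so far
target is not among the 18 markings reachable within 5 steps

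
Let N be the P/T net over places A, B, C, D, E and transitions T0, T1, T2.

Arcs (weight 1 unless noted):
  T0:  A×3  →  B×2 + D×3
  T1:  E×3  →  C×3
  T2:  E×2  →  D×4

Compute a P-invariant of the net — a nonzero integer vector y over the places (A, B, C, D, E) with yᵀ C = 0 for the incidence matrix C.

Incidence matrix C (rows=places, cols=transitions):
       T0   T1   T2
    A  -3    0    0
    B   2    0    0
    C   0    3    0
    D   3    0    4
    E   0   -3   -2

Candidate y = [2, 3, 0, 0, 0]; check y·C column-wise:
  col T0: 2·-3 + 3·2 + 0·3 = 0
  col T1: 2·0 + 3·0 + 0·3 + 0·-3 = 0
  col T2: 2·0 + 3·0 + 0·4 + 0·-2 = 0

y = (A:2, B:3, C:0, D:0, E:0)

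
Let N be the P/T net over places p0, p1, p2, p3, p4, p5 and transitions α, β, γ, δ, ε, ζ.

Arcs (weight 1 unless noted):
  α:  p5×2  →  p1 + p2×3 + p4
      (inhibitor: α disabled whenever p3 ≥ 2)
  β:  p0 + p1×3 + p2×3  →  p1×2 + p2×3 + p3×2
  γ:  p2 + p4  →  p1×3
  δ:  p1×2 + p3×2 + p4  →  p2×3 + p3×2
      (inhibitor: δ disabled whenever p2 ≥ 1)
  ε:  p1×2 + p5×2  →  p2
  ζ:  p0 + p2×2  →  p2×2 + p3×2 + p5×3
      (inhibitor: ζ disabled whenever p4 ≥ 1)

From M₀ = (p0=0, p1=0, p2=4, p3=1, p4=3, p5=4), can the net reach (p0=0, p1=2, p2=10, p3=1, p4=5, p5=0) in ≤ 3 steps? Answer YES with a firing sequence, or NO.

step 1: fire α:  (p0=0, p1=0, p2=4, p3=1, p4=3, p5=4) → (p0=0, p1=1, p2=7, p3=1, p4=4, p5=2)
step 2: fire α:  (p0=0, p1=1, p2=7, p3=1, p4=4, p5=2) → (p0=0, p1=2, p2=10, p3=1, p4=5, p5=0)

YES — reachable via ⟨α, α⟩ (2 firings)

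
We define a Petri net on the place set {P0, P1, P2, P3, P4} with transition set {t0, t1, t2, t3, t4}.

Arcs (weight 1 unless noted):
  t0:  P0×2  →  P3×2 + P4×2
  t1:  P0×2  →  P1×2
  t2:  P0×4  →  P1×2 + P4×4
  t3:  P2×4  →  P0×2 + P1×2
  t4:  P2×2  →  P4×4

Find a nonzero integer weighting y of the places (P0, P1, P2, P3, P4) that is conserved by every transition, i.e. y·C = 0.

Incidence matrix C (rows=places, cols=transitions):
       t0   t1   t2   t3   t4
   P0  -2   -2   -4    2    0
   P1   0    2    2    2    0
   P2   0    0    0   -4   -2
   P3   2    0    0    0    0
   P4   2    0    4    0    4

Candidate y = [2, 2, 2, 1, 1]; check y·C column-wise:
  col t0: 2·-2 + 2·0 + 2·0 + 1·2 + 1·2 = 0
  col t1: 2·-2 + 2·2 + 2·0 + 1·0 + 1·0 = 0
  col t2: 2·-4 + 2·2 + 2·0 + 1·0 + 1·4 = 0
  col t3: 2·2 + 2·2 + 2·-4 + 1·0 + 1·0 = 0
  col t4: 2·0 + 2·0 + 2·-2 + 1·0 + 1·4 = 0

y = (P0:2, P1:2, P2:2, P3:1, P4:1)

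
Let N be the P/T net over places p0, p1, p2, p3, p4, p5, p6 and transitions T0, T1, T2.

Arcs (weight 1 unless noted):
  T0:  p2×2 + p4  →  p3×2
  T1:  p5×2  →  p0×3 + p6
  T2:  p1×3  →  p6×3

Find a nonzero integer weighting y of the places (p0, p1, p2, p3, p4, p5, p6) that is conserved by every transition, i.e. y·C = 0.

Incidence matrix C (rows=places, cols=transitions):
       T0   T1   T2
   p0   0    3    0
   p1   0    0   -3
   p2  -2    0    0
   p3   2    0    0
   p4  -1    0    0
   p5   0   -2    0
   p6   0    1    3

Candidate y = [0, 0, 1, 1, 0, 0, 0]; check y·C column-wise:
  col T0: 1·-2 + 1·2 + 0·-1 = 0
  col T1: 0·3 + 1·0 + 1·0 + 0·-2 + 0·1 = 0
  col T2: 0·-3 + 1·0 + 1·0 + 0·3 = 0

y = (p0:0, p1:0, p2:1, p3:1, p4:0, p5:0, p6:0)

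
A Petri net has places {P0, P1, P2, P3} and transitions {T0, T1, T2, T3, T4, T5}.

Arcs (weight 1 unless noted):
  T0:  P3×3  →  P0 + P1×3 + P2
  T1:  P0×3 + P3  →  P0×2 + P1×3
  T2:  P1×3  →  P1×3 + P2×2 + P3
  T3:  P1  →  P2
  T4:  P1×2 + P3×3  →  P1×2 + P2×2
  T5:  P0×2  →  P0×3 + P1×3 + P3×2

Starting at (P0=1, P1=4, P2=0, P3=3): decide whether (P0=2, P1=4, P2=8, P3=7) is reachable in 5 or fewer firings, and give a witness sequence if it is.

depth 0: 1 marking
depth 1: 5 markings reached so far
depth 2: 13 markings reached so far
depth 3: 27 markings reached so far
depth 4: 53 markings reached so far
depth 5: 100 markings reached so far
target is not among the 100 markings reachable within 5 steps

NO — not reachable within 5 firings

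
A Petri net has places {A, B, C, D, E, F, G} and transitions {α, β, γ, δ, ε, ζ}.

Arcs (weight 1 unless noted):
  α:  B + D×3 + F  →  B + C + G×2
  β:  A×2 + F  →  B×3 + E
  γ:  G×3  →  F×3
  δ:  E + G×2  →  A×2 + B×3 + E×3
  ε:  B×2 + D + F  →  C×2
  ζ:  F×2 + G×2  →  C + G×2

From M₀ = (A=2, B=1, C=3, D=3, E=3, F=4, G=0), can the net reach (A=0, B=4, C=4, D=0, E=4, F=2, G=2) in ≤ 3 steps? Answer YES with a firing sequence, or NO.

step 1: fire α:  (A=2, B=1, C=3, D=3, E=3, F=4, G=0) → (A=2, B=1, C=4, D=0, E=3, F=3, G=2)
step 2: fire β:  (A=2, B=1, C=4, D=0, E=3, F=3, G=2) → (A=0, B=4, C=4, D=0, E=4, F=2, G=2)

YES — reachable via ⟨α, β⟩ (2 firings)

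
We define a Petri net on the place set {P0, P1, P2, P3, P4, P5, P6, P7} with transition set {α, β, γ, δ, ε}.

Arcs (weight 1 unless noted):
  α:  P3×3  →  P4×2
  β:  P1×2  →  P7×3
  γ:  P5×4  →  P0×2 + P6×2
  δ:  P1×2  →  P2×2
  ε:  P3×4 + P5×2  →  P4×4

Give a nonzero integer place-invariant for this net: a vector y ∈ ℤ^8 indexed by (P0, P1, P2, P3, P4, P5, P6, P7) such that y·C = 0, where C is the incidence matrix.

Incidence matrix C (rows=places, cols=transitions):
        α    β    γ    δ    ε
   P0   0    0    2    0    0
   P1   0   -2    0   -2    0
   P2   0    0    0    2    0
   P3  -3    0    0    0   -4
   P4   2    0    0    0    4
   P5   0    0   -4    0   -2
   P6   0    0    2    0    0
   P7   0    3    0    0    0

Candidate y = [4, 0, 0, 2, 3, 2, 0, 0]; check y·C column-wise:
  col α: 4·0 + 2·-3 + 3·2 + 2·0 = 0
  col β: 4·0 + 0·-2 + 2·0 + 3·0 + 2·0 + 0·3 = 0
  col γ: 4·2 + 2·0 + 3·0 + 2·-4 + 0·2 = 0
  col δ: 4·0 + 0·-2 + 0·2 + 2·0 + 3·0 + 2·0 = 0
  col ε: 4·0 + 2·-4 + 3·4 + 2·-2 = 0

y = (P0:4, P1:0, P2:0, P3:2, P4:3, P5:2, P6:0, P7:0)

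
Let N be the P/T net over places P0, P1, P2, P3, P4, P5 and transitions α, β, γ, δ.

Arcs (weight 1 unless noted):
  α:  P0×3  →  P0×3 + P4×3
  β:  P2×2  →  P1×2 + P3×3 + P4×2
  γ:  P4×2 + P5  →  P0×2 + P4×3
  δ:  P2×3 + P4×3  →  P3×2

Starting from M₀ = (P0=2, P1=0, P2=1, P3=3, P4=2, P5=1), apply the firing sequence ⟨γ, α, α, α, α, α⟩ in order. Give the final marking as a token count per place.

step 1: fire γ:  (P0=2, P1=0, P2=1, P3=3, P4=2, P5=1) → (P0=4, P1=0, P2=1, P3=3, P4=3, P5=0)
step 2: fire α:  (P0=4, P1=0, P2=1, P3=3, P4=3, P5=0) → (P0=4, P1=0, P2=1, P3=3, P4=6, P5=0)
step 3: fire α:  (P0=4, P1=0, P2=1, P3=3, P4=6, P5=0) → (P0=4, P1=0, P2=1, P3=3, P4=9, P5=0)
step 4: fire α:  (P0=4, P1=0, P2=1, P3=3, P4=9, P5=0) → (P0=4, P1=0, P2=1, P3=3, P4=12, P5=0)
step 5: fire α:  (P0=4, P1=0, P2=1, P3=3, P4=12, P5=0) → (P0=4, P1=0, P2=1, P3=3, P4=15, P5=0)
step 6: fire α:  (P0=4, P1=0, P2=1, P3=3, P4=15, P5=0) → (P0=4, P1=0, P2=1, P3=3, P4=18, P5=0)

(P0=4, P1=0, P2=1, P3=3, P4=18, P5=0)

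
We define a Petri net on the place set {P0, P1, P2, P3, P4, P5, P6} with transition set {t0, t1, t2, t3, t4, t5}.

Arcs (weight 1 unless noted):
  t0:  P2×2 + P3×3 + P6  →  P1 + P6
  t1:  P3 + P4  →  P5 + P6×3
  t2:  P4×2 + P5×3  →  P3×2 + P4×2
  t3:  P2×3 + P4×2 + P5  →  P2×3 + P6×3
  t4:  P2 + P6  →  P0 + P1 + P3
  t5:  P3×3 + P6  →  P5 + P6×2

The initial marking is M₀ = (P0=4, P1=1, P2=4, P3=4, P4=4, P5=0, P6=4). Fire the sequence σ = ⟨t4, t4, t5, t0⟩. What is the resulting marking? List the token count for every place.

step 1: fire t4:  (P0=4, P1=1, P2=4, P3=4, P4=4, P5=0, P6=4) → (P0=5, P1=2, P2=3, P3=5, P4=4, P5=0, P6=3)
step 2: fire t4:  (P0=5, P1=2, P2=3, P3=5, P4=4, P5=0, P6=3) → (P0=6, P1=3, P2=2, P3=6, P4=4, P5=0, P6=2)
step 3: fire t5:  (P0=6, P1=3, P2=2, P3=6, P4=4, P5=0, P6=2) → (P0=6, P1=3, P2=2, P3=3, P4=4, P5=1, P6=3)
step 4: fire t0:  (P0=6, P1=3, P2=2, P3=3, P4=4, P5=1, P6=3) → (P0=6, P1=4, P2=0, P3=0, P4=4, P5=1, P6=3)

(P0=6, P1=4, P2=0, P3=0, P4=4, P5=1, P6=3)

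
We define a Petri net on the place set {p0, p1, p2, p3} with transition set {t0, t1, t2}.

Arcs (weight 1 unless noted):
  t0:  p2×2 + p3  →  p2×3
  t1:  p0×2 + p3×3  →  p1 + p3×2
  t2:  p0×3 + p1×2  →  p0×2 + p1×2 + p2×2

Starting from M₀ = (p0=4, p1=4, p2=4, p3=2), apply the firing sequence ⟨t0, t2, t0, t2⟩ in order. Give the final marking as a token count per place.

(p0=2, p1=4, p2=10, p3=0)

step 1: fire t0:  (p0=4, p1=4, p2=4, p3=2) → (p0=4, p1=4, p2=5, p3=1)
step 2: fire t2:  (p0=4, p1=4, p2=5, p3=1) → (p0=3, p1=4, p2=7, p3=1)
step 3: fire t0:  (p0=3, p1=4, p2=7, p3=1) → (p0=3, p1=4, p2=8, p3=0)
step 4: fire t2:  (p0=3, p1=4, p2=8, p3=0) → (p0=2, p1=4, p2=10, p3=0)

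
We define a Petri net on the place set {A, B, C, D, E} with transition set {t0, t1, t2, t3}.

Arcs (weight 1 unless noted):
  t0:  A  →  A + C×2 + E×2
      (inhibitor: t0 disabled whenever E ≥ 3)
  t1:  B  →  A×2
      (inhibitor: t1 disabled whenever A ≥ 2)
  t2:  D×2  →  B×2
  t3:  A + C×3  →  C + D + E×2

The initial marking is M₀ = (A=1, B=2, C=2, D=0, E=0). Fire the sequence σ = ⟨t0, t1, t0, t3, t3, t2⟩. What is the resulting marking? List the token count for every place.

step 1: fire t0:  (A=1, B=2, C=2, D=0, E=0) → (A=1, B=2, C=4, D=0, E=2)
step 2: fire t1:  (A=1, B=2, C=4, D=0, E=2) → (A=3, B=1, C=4, D=0, E=2)
step 3: fire t0:  (A=3, B=1, C=4, D=0, E=2) → (A=3, B=1, C=6, D=0, E=4)
step 4: fire t3:  (A=3, B=1, C=6, D=0, E=4) → (A=2, B=1, C=4, D=1, E=6)
step 5: fire t3:  (A=2, B=1, C=4, D=1, E=6) → (A=1, B=1, C=2, D=2, E=8)
step 6: fire t2:  (A=1, B=1, C=2, D=2, E=8) → (A=1, B=3, C=2, D=0, E=8)

(A=1, B=3, C=2, D=0, E=8)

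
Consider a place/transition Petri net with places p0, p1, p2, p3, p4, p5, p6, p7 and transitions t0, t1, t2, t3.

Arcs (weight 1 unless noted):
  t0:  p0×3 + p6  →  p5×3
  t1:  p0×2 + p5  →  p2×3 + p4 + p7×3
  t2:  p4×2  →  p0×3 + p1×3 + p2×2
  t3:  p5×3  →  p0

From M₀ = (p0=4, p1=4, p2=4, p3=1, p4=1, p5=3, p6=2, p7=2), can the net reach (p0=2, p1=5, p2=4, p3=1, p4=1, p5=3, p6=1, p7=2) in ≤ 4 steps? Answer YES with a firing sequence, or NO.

depth 0: 1 marking
depth 1: 4 markings reached so far
depth 2: 7 markings reached so far
depth 3: 11 markings reached so far
depth 4: 15 markings reached so far
target is not among the 15 markings reachable within 4 steps

NO — not reachable within 4 firings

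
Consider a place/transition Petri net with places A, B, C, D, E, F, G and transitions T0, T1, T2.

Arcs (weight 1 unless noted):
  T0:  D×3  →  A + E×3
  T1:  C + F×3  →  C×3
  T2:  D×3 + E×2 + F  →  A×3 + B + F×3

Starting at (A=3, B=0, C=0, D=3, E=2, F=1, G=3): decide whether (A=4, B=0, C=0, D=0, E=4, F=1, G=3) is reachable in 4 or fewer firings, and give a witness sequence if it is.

depth 0: 1 marking
depth 1: 3 markings reached so far
depth 2: 3 markings reached so far
(frontier empty at depth 2; search complete)
target is not among the 3 markings reachable within 4 steps

NO — not reachable within 4 firings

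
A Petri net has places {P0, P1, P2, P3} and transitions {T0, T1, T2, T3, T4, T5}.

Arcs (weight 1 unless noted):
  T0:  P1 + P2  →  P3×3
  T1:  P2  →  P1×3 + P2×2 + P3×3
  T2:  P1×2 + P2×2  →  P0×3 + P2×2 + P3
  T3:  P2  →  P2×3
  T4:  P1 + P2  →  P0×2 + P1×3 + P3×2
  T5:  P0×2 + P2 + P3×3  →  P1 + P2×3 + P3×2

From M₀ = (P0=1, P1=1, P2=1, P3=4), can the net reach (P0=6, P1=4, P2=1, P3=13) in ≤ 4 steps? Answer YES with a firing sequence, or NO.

NO — not reachable within 4 firings

depth 0: 1 marking
depth 1: 5 markings reached so far
depth 2: 13 markings reached so far
depth 3: 37 markings reached so far
depth 4: 90 markings reached so far
target is not among the 90 markings reachable within 4 steps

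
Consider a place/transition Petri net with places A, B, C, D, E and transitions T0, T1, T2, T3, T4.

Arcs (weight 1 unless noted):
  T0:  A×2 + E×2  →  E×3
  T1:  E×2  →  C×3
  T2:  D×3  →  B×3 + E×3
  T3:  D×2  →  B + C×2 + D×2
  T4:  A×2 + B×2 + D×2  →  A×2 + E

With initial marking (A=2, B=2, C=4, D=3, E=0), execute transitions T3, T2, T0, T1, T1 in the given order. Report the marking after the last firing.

(A=0, B=6, C=12, D=0, E=0)

step 1: fire T3:  (A=2, B=2, C=4, D=3, E=0) → (A=2, B=3, C=6, D=3, E=0)
step 2: fire T2:  (A=2, B=3, C=6, D=3, E=0) → (A=2, B=6, C=6, D=0, E=3)
step 3: fire T0:  (A=2, B=6, C=6, D=0, E=3) → (A=0, B=6, C=6, D=0, E=4)
step 4: fire T1:  (A=0, B=6, C=6, D=0, E=4) → (A=0, B=6, C=9, D=0, E=2)
step 5: fire T1:  (A=0, B=6, C=9, D=0, E=2) → (A=0, B=6, C=12, D=0, E=0)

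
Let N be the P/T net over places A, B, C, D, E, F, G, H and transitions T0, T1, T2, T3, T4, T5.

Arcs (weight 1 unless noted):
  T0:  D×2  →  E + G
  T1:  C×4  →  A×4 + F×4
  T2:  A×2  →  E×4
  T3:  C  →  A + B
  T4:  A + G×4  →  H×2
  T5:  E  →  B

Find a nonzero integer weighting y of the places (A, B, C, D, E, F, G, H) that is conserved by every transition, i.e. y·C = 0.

y = (A:8, B:4, C:12, D:1, E:4, F:4, G:-2, H:0)

Incidence matrix C (rows=places, cols=transitions):
       T0   T1   T2   T3   T4   T5
    A   0    4   -2    1   -1    0
    B   0    0    0    1    0    1
    C   0   -4    0   -1    0    0
    D  -2    0    0    0    0    0
    E   1    0    4    0    0   -1
    F   0    4    0    0    0    0
    G   1    0    0    0   -4    0
    H   0    0    0    0    2    0

Candidate y = [8, 4, 12, 1, 4, 4, -2, 0]; check y·C column-wise:
  col T0: 8·0 + 4·0 + 12·0 + 1·-2 + 4·1 + 4·0 + -2·1 = 0
  col T1: 8·4 + 4·0 + 12·-4 + 1·0 + 4·0 + 4·4 + -2·0 = 0
  col T2: 8·-2 + 4·0 + 12·0 + 1·0 + 4·4 + 4·0 + -2·0 = 0
  col T3: 8·1 + 4·1 + 12·-1 + 1·0 + 4·0 + 4·0 + -2·0 = 0
  col T4: 8·-1 + 4·0 + 12·0 + 1·0 + 4·0 + 4·0 + -2·-4 + 0·2 = 0
  col T5: 8·0 + 4·1 + 12·0 + 1·0 + 4·-1 + 4·0 + -2·0 = 0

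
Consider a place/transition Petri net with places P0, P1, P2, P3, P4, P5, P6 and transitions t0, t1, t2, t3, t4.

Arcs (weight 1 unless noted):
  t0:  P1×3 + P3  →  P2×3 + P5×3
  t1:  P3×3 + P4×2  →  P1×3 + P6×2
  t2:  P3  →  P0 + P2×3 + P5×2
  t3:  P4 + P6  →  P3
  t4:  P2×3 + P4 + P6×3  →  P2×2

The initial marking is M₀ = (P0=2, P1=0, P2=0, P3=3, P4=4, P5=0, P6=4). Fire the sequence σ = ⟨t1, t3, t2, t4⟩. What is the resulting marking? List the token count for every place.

(P0=3, P1=3, P2=2, P3=0, P4=0, P5=2, P6=2)

step 1: fire t1:  (P0=2, P1=0, P2=0, P3=3, P4=4, P5=0, P6=4) → (P0=2, P1=3, P2=0, P3=0, P4=2, P5=0, P6=6)
step 2: fire t3:  (P0=2, P1=3, P2=0, P3=0, P4=2, P5=0, P6=6) → (P0=2, P1=3, P2=0, P3=1, P4=1, P5=0, P6=5)
step 3: fire t2:  (P0=2, P1=3, P2=0, P3=1, P4=1, P5=0, P6=5) → (P0=3, P1=3, P2=3, P3=0, P4=1, P5=2, P6=5)
step 4: fire t4:  (P0=3, P1=3, P2=3, P3=0, P4=1, P5=2, P6=5) → (P0=3, P1=3, P2=2, P3=0, P4=0, P5=2, P6=2)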